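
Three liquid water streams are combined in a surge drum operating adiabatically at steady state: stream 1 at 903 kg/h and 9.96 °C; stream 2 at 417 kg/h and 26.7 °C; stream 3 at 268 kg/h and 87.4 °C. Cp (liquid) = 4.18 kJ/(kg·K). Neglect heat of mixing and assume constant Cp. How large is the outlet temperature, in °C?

T_out = 27.4 °C

No heat crosses the boundary, so H_out = H_in.
Σ ṁᵢCp,ᵢTᵢ = 903×4.18×9.96 + 417×4.18×26.7 + 268×4.18×87.4 = 182040
Σ ṁᵢCp,ᵢ = 903×4.18 + 417×4.18 + 268×4.18 = 6637.8
T_out = 182040 / 6637.8 = 27.425 °C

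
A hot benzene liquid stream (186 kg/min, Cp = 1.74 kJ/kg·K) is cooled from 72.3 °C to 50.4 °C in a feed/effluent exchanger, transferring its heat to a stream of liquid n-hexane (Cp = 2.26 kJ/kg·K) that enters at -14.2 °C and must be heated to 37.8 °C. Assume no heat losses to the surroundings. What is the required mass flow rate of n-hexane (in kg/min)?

Heat released by hot stream: Q = 186 × 1.74 × (72.3 − 50.4) = 7087.7 kJ/min
Energy balance on cold side (adiabatic exchanger): Q = ṁ_c·Cp_c·(T_c,out − T_c,in)
ṁ_c = 7087.7 / [2.26 × (37.8 − -14.2)] = 60.311 kg/min

ṁ_c = 60.3 kg/min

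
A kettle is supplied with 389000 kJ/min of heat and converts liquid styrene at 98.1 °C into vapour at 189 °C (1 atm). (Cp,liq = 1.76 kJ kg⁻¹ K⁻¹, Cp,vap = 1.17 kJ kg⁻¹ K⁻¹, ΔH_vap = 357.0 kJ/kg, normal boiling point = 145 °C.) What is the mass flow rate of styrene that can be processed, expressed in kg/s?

ṁ = 13.2 kg/s

Δh = 1.76×(145−98.1) + 357.0 + 1.17×(189−145) = 491.02 kJ/kg
Q = 389000 kJ/min = 6483.3 kJ/s = 6483.3 kJ/s
ṁ = Q/Δh = 6483.3 / 491.02 = 13.204 kg/s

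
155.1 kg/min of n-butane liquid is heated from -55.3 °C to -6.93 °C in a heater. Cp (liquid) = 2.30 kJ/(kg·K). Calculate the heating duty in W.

Q = ṁ·Cp·ΔT = 155.1 × 2.30 × (-6.93 − -55.3) = 17255 kJ/min
Converting: 17255 / 60 s = 287.58 kW
Heating duty = 287580 W

Q = 288000 W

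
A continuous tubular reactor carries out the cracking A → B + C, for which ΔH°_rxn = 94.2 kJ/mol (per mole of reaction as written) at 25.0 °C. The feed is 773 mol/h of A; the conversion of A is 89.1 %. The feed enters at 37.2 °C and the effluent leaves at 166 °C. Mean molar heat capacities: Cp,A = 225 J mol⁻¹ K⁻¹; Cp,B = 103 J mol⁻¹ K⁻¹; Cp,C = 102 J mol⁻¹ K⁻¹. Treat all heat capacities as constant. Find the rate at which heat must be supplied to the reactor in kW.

Extent of reaction ξ = 0.891 × 773 = 688.74 mol/h
Reaction term: ξ·ΔH°_rxn = 688.74 × 94.2 = 64880 kJ/h
Sensible, feed 37.2→25 °C: -2121.9 kJ/h
Outlet flows (mol/h): A 84.257, B 688.74, C 688.74
Sensible, products 25→166 °C: 22581 kJ/h
Q = ΔH = 85339 kJ/h = 23.705 kW
Heat supplied = 23.705 kW

Q_in = 23.7 kW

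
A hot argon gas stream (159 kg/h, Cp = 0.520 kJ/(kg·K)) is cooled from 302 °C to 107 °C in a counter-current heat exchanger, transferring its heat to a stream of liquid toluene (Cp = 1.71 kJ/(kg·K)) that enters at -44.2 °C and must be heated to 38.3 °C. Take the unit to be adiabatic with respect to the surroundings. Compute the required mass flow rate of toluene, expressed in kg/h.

ṁ_c = 114 kg/h

Heat released by hot stream: Q = 159 × 0.520 × (302 − 107) = 16123 kJ/h
Energy balance on cold side (adiabatic exchanger): Q = ṁ_c·Cp_c·(T_c,out − T_c,in)
ṁ_c = 16123 / [1.71 × (38.3 − -44.2)] = 114.28 kg/h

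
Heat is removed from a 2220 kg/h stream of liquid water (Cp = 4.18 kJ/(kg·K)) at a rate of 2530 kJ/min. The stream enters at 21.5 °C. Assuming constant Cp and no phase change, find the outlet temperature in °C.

Q = 2530 kJ/min = 151800 kJ/h
ΔT = Q/(ṁ·Cp) = 151800/(2220×4.18) = 16.358 K
T_out = 21.5 − 16.358 = 5.1415 °C

T_out = 5.14 °C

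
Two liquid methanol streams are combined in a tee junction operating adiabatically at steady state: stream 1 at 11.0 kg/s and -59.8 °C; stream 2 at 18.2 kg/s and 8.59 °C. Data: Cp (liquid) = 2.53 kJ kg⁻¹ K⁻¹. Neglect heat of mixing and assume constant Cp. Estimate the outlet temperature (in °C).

Energy balance with Q = 0: Σ ṁᵢCp,ᵢ(T_out − Tᵢ) = 0
T_out = Σ ṁᵢCp,ᵢTᵢ / Σ ṁᵢCp,ᵢ
      = -1268.7 / 73.876 = -17.173 °C

T_out = -17.2 °C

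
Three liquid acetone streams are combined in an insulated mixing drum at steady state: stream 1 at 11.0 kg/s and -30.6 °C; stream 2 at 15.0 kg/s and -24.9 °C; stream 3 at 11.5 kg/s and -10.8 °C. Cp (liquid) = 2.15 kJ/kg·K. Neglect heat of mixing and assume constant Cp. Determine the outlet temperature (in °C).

Adiabatic, steady state ⇒ Σ ṁᵢCp,ᵢ(T_out − Tᵢ) = 0
Σ ṁᵢCp,ᵢTᵢ = 11.0×2.15×-30.6 + 15.0×2.15×-24.9 + 11.5×2.15×-10.8 = -1793.7
Σ ṁᵢCp,ᵢ = 11.0×2.15 + 15.0×2.15 + 11.5×2.15 = 80.625
T_out = -1793.7 / 80.625 = -22.248 °C

T_out = -22.2 °C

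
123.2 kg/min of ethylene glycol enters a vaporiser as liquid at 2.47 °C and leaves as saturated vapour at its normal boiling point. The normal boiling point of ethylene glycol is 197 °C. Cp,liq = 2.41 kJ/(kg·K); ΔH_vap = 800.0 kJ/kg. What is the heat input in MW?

liquid 2.47→197 °C: 468.82 kJ/kg
vaporisation at 197 °C: 800 kJ/kg
Δh = 468.82 + 800 = 1268.8 kJ/kg
Q = ṁ·Δh = 123.2 kg/min × 1268.8 kJ/kg = 156320 kJ/min
|Q| = 2605.3 kW = 2.6053 MW

Q = 2.61 MW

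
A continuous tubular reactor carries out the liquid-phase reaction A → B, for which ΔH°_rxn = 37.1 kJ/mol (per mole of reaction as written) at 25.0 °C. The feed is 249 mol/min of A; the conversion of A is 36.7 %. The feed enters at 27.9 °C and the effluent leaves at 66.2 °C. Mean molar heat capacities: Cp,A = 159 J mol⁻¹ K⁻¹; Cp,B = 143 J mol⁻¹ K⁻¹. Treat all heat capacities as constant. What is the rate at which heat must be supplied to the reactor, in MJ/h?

Q_in = 291 MJ/h

Extent of reaction ξ = 0.367 × 249 = 91.383 mol/min
Reaction term: ξ·ΔH°_rxn = 91.383 × 37.1 = 3390.3 kJ/min
Sensible, feed 27.9→25 °C: -114.81 kJ/min
Outlet flows (mol/min): A 157.62, B 91.383
Sensible, products 25→66.2 °C: 1570.9 kJ/min
Q = ΔH = 4846.4 kJ/min = 80.773 kW
Heat supplied = 290.78 MJ/h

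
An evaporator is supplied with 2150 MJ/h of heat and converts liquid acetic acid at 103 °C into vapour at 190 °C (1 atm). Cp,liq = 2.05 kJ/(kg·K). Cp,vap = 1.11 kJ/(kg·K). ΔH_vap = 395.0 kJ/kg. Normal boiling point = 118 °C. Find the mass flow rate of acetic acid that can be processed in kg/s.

ṁ = 1.18 kg/s

Δh = 2.05×(118−103) + 395.0 + 1.11×(190−118) = 505.67 kJ/kg
Q = 2150 MJ/h = 597.22 kJ/s = 597.22 kJ/s
ṁ = Q/Δh = 597.22 / 505.67 = 1.1811 kg/s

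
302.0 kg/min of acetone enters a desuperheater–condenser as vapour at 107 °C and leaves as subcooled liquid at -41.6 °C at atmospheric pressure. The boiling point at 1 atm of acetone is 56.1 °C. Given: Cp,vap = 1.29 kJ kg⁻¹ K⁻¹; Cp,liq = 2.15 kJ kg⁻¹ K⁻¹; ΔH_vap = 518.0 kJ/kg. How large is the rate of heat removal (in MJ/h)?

vapour 107→56.1 °C: -65.661 kJ/kg
condensation at 56.1 °C: -518 kJ/kg
liquid 56.1→-41.6 °C: -210.06 kJ/kg
Δh = -65.661 + -518 + -210.06 = -793.72 kJ/kg
Q = ṁ·Δh = 302.0 kg/min × -793.72 kJ/kg = -239700 kJ/min
|Q| = 3995 kW = 14382 MJ/h

Q_c = 14400 MJ/h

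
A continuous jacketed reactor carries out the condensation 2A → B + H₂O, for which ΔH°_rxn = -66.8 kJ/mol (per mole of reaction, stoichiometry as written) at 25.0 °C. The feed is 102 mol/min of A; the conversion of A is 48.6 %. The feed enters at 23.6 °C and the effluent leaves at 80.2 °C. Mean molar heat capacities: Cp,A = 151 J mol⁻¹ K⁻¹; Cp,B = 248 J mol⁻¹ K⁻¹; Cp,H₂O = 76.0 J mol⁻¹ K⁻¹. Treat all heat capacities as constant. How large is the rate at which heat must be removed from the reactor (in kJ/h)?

Q_out = 45200 kJ/h

Extent of reaction ξ = 0.486 × 102 / 2 = 24.786 mol/min
Reaction term: ξ·ΔH°_rxn = 24.786 × -66.8 = -1655.7 kJ/min
Sensible, feed 23.6→25 °C: 21.563 kJ/min
Outlet flows (mol/min): A 52.428, B 24.786, H₂O 24.786
Sensible, products 25→80.2 °C: 880.29 kJ/min
Q = ΔH = -753.85 kJ/min = -12.564 kW
Heat removed = 45231 kJ/h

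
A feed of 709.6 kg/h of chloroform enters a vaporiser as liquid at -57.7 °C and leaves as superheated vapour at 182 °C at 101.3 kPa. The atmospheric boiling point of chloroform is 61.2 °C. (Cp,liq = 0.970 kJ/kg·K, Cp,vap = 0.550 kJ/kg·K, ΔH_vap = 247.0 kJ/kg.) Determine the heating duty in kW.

liquid -57.7→61.2 °C: 115.33 kJ/kg
vaporisation at 61.2 °C: 247 kJ/kg
vapour 61.2→182 °C: 66.44 kJ/kg
Δh = 115.33 + 247 + 66.44 = 428.77 kJ/kg
Q = ṁ·Δh = 709.6 kg/h × 428.77 kJ/kg = 304260 kJ/h
|Q| = 84.516 kW

Q = 84.5 kW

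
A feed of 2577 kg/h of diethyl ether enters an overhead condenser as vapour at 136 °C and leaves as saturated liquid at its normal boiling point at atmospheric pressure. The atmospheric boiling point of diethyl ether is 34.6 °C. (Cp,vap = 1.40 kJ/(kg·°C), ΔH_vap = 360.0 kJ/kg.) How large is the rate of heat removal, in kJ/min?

Q_c = 21600 kJ/min

vapour 136→34.6 °C: -141.96 kJ/kg
condensation at 34.6 °C: -360 kJ/kg
Δh = -141.96 + -360 = -501.96 kJ/kg
Q = ṁ·Δh = 2577 kg/h × -501.96 kJ/kg = -1.2936e+06 kJ/h
|Q| = 359.32 kW = 21559 kJ/min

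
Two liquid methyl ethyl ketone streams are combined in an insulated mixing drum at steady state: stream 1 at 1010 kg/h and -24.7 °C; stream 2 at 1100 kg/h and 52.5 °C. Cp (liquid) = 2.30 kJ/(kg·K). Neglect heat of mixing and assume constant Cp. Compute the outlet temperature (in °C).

Adiabatic, steady state ⇒ Σ ṁᵢCp,ᵢ(T_out − Tᵢ) = 0
Σ ṁᵢCp,ᵢTᵢ = 1010×2.30×-24.7 + 1100×2.30×52.5 = 75447
Σ ṁᵢCp,ᵢ = 1010×2.30 + 1100×2.30 = 4853
T_out = 75447 / 4853 = 15.546 °C

T_out = 15.5 °C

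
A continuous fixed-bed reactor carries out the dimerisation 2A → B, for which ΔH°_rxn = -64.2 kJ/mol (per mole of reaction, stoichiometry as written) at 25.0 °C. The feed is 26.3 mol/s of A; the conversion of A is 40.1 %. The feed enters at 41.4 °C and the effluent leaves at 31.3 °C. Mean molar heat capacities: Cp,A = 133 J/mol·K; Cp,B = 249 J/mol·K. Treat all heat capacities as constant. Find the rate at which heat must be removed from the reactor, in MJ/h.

Extent of reaction ξ = 0.401 × 26.3 / 2 = 5.2732 mol/s
Reaction term: ξ·ΔH°_rxn = 5.2732 × -64.2 = -338.54 kJ/s
Sensible, feed 41.4→25 °C: -57.366 kJ/s
Outlet flows (mol/s): A 15.754, B 5.2732
Sensible, products 25→31.3 °C: 21.472 kJ/s
Q = ΔH = -374.43 kJ/s = -374.43 kW
Heat removed = 1347.9 MJ/h

Q_out = 1350 MJ/h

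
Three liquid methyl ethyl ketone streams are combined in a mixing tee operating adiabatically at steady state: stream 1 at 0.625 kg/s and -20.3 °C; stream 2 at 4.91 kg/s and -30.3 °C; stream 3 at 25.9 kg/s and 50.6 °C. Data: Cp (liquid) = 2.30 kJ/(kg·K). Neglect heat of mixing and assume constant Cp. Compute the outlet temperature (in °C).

T_out = 36.6 °C

Energy balance with Q = 0: Σ ṁᵢCp,ᵢ(T_out − Tᵢ) = 0
Σ ṁᵢCp,ᵢTᵢ = 0.625×2.30×-20.3 + 4.91×2.30×-30.3 + 25.9×2.30×50.6 = 2642.9
Σ ṁᵢCp,ᵢ = 0.625×2.30 + 4.91×2.30 + 25.9×2.30 = 72.3
T_out = 2642.9 / 72.3 = 36.554 °C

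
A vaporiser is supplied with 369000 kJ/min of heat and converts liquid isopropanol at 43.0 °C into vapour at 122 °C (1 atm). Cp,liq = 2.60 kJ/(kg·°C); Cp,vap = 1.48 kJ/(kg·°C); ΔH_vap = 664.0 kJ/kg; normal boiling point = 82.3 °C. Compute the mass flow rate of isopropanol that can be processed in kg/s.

Δh = 2.60×(82.3−43.0) + 664.0 + 1.48×(122−82.3) = 824.94 kJ/kg
Q = 369000 kJ/min = 6150 kJ/s = 6150 kJ/s
ṁ = Q/Δh = 6150 / 824.94 = 7.4551 kg/s

ṁ = 7.46 kg/s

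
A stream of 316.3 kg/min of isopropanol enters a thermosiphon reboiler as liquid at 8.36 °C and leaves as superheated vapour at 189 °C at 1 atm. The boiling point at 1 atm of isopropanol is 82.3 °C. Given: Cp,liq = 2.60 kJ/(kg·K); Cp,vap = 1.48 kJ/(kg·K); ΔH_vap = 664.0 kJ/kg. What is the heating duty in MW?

liquid 8.36→82.3 °C: 192.24 kJ/kg
vaporisation at 82.3 °C: 664 kJ/kg
vapour 82.3→189 °C: 157.92 kJ/kg
Δh = 192.24 + 664 + 157.92 = 1014.2 kJ/kg
Q = ṁ·Δh = 316.3 kg/min × 1014.2 kJ/kg = 320780 kJ/min
|Q| = 5346.3 kW = 5.3463 MW

Q = 5.35 MW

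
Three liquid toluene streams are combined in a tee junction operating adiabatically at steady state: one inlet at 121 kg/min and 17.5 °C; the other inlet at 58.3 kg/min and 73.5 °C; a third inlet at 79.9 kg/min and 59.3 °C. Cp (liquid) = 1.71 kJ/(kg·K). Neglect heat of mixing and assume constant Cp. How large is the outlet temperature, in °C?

Energy balance with Q = 0: Σ ṁᵢCp,ᵢ(T_out − Tᵢ) = 0
T_out = Σ ṁᵢCp,ᵢTᵢ / Σ ṁᵢCp,ᵢ
      = 19050 / 443.23 = 42.981 °C

T_out = 43.0 °C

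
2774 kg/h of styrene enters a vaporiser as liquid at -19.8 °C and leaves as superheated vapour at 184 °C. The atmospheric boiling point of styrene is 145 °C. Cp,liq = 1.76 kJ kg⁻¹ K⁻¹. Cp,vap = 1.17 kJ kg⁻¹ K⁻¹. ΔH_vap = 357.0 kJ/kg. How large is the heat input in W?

Q = 534000 W

liquid -19.8→145 °C: 290.05 kJ/kg
vaporisation at 145 °C: 357 kJ/kg
vapour 145→184 °C: 45.63 kJ/kg
Δh = 290.05 + 357 + 45.63 = 692.68 kJ/kg
Q = ṁ·Δh = 2774 kg/h × 692.68 kJ/kg = 1.9215e+06 kJ/h
|Q| = 533.75 kW = 533750 W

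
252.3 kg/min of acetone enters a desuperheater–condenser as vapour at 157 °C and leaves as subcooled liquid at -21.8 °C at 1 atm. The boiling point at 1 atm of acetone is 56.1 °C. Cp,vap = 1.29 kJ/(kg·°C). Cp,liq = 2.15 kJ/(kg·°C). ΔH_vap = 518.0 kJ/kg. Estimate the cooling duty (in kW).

Q_c = 3430 kW

vapour 157→56.1 °C: -130.16 kJ/kg
condensation at 56.1 °C: -518 kJ/kg
liquid 56.1→-21.8 °C: -167.49 kJ/kg
Δh = -130.16 + -518 + -167.49 = -815.65 kJ/kg
Q = ṁ·Δh = 252.3 kg/min × -815.65 kJ/kg = -205790 kJ/min
|Q| = 3429.8 kW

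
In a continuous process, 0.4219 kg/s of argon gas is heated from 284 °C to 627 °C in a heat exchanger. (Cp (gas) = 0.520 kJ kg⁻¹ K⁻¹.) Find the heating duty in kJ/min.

Q = ṁ·Cp·ΔT = 0.4219 × 0.520 × (627 − 284) = 75.25 kJ/s
Heating duty = 4515 kJ/min

Q = 4520 kJ/min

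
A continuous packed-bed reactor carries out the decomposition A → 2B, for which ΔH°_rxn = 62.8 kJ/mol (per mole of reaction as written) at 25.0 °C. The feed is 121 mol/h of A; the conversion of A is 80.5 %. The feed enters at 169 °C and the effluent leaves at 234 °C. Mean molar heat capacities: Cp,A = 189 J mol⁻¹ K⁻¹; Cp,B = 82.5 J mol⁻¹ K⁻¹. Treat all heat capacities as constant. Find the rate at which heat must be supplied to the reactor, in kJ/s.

Extent of reaction ξ = 0.805 × 121 = 97.405 mol/h
Reaction term: ξ·ΔH°_rxn = 97.405 × 62.8 = 6117 kJ/h
Sensible, feed 169→25 °C: -3293.1 kJ/h
Outlet flows (mol/h): A 23.595, B 194.81
Sensible, products 25→234 °C: 4291 kJ/h
Q = ΔH = 7114.9 kJ/h = 1.9764 kW
Heat supplied = 1.9764 kJ/s

Q_in = 1.98 kJ/s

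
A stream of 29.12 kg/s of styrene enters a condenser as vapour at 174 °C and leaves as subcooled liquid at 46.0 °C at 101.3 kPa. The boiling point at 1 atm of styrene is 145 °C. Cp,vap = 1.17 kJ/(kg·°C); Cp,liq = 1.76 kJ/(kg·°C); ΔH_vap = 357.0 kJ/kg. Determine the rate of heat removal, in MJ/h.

Q_c = 59200 MJ/h

vapour 174→145 °C: -33.93 kJ/kg
condensation at 145 °C: -357 kJ/kg
liquid 145→46.0 °C: -174.24 kJ/kg
Δh = -33.93 + -357 + -174.24 = -565.17 kJ/kg
Q = ṁ·Δh = 29.12 kg/s × -565.17 kJ/kg = -16458 kJ/s
|Q| = 16458 kW = 59248 MJ/h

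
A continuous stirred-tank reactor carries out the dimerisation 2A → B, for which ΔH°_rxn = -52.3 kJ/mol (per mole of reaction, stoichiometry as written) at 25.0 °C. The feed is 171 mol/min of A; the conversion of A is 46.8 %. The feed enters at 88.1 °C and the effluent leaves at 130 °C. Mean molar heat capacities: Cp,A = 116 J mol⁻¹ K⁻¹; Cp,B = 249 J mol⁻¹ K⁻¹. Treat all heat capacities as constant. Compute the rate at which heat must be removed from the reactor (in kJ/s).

Q_out = 19.8 kJ/s

Extent of reaction ξ = 0.468 × 171 / 2 = 40.014 mol/min
Reaction term: ξ·ΔH°_rxn = 40.014 × -52.3 = -2092.7 kJ/min
Sensible, feed 88.1→25 °C: -1251.7 kJ/min
Outlet flows (mol/min): A 90.972, B 40.014
Sensible, products 25→130 °C: 2154.2 kJ/min
Q = ΔH = -1190.2 kJ/min = -19.836 kW
Heat removed = 19.836 kJ/s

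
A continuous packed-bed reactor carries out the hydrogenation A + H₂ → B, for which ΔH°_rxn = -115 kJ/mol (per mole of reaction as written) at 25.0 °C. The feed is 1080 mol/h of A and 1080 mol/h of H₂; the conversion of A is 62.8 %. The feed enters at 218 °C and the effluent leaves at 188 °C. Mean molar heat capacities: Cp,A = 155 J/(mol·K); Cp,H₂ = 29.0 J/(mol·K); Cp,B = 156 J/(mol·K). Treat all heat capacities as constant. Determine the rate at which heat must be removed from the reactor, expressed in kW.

Q_out = 24.2 kW

Extent of reaction ξ = 0.628 × 1080 = 678.24 mol/h
Reaction term: ξ·ΔH°_rxn = 678.24 × -115 = -77998 kJ/h
Sensible, feed 218→25 °C: -38353 kJ/h
Outlet flows (mol/h): A 401.76, H₂ 401.76, B 678.24
Sensible, products 25→188 °C: 29296 kJ/h
Q = ΔH = -87055 kJ/h = -24.182 kW
Heat removed = 24.182 kW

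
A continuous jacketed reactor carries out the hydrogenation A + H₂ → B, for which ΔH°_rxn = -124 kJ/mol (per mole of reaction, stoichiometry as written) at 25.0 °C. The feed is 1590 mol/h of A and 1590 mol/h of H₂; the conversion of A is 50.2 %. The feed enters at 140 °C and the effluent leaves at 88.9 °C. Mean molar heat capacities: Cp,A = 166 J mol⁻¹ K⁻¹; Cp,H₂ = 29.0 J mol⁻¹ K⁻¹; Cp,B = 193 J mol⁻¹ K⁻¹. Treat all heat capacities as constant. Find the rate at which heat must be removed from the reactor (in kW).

Q_out = 31.9 kW

Extent of reaction ξ = 0.502 × 1590 = 798.18 mol/h
Reaction term: ξ·ΔH°_rxn = 798.18 × -124 = -98974 kJ/h
Sensible, feed 140→25 °C: -35656 kJ/h
Outlet flows (mol/h): A 791.82, H₂ 791.82, B 798.18
Sensible, products 25→88.9 °C: 19710 kJ/h
Q = ΔH = -114920 kJ/h = -31.922 kW
Heat removed = 31.922 kW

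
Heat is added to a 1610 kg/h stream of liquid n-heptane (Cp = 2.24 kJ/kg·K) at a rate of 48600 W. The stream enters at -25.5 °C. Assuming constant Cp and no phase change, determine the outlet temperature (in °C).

T_out = 23.0 °C

Q = 48600 W = 174960 kJ/h
ΔT = Q/(ṁ·Cp) = 174960/(1610×2.24) = 48.514 K
T_out = -25.5 + 48.514 = 23.014 °C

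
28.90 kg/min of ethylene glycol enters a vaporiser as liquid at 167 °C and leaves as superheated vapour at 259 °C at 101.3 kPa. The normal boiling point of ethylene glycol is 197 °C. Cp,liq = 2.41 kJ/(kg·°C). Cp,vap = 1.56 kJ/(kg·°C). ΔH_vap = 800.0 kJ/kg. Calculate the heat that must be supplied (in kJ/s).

Q = 467 kJ/s

liquid 167→197 °C: 72.3 kJ/kg
vaporisation at 197 °C: 800 kJ/kg
vapour 197→259 °C: 96.72 kJ/kg
Δh = 72.3 + 800 + 96.72 = 969.02 kJ/kg
Q = ṁ·Δh = 28.90 kg/min × 969.02 kJ/kg = 28005 kJ/min
|Q| = 466.74 kW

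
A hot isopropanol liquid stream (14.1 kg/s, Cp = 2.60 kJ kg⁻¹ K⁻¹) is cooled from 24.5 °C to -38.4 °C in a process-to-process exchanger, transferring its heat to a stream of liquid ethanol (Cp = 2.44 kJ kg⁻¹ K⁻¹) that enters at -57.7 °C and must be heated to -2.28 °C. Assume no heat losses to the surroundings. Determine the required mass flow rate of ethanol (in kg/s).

Heat released by hot stream: Q = 14.1 × 2.60 × (24.5 − -38.4) = 2305.9 kJ/s
Energy balance on cold side (adiabatic exchanger): Q = ṁ_c·Cp_c·(T_c,out − T_c,in)
ṁ_c = 2305.9 / [2.44 × (-2.28 − -57.7)] = 17.052 kg/s

ṁ_c = 17.1 kg/s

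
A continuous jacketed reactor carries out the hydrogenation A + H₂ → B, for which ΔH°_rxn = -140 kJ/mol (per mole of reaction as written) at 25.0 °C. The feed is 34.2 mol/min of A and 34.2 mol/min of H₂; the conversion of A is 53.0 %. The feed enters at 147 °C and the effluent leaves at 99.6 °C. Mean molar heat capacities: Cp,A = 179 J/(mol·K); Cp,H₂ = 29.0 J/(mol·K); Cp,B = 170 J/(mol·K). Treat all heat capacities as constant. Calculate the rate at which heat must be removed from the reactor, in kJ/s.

Q_out = 48.8 kJ/s

Extent of reaction ξ = 0.530 × 34.2 = 18.126 mol/min
Reaction term: ξ·ΔH°_rxn = 18.126 × -140 = -2537.6 kJ/min
Sensible, feed 147→25 °C: -867.86 kJ/min
Outlet flows (mol/min): A 16.074, H₂ 16.074, B 18.126
Sensible, products 25→99.6 °C: 479.29 kJ/min
Q = ΔH = -2926.2 kJ/min = -48.77 kW
Heat removed = 48.77 kJ/s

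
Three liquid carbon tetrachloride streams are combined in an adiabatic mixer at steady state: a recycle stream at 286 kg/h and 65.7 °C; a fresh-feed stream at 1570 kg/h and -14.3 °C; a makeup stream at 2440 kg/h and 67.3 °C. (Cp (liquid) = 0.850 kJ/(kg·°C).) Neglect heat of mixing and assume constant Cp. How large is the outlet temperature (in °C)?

T_out = 37.4 °C

No heat crosses the boundary, so H_out = H_in.
Σ ṁᵢCp,ᵢTᵢ = 286×0.850×65.7 + 1570×0.850×-14.3 + 2440×0.850×67.3 = 136470
Σ ṁᵢCp,ᵢ = 286×0.850 + 1570×0.850 + 2440×0.850 = 3651.6
T_out = 136470 / 3651.6 = 37.372 °C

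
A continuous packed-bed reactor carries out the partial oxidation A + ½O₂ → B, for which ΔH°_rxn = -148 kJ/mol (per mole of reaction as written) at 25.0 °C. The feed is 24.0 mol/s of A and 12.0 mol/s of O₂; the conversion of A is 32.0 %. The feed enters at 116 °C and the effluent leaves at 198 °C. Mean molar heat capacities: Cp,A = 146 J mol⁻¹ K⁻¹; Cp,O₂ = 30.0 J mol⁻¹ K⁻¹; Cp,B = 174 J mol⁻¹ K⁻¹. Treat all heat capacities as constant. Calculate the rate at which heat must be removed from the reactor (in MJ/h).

Q_out = 2890 MJ/h

Extent of reaction ξ = 0.320 × 24.0 = 7.68 mol/s
Reaction term: ξ·ΔH°_rxn = 7.68 × -148 = -1136.6 kJ/s
Sensible, feed 116→25 °C: -351.62 kJ/s
Outlet flows (mol/s): A 16.32, O₂ 8.16, B 7.68
Sensible, products 25→198 °C: 685.74 kJ/s
Q = ΔH = -802.52 kJ/s = -802.52 kW
Heat removed = 2889.1 MJ/h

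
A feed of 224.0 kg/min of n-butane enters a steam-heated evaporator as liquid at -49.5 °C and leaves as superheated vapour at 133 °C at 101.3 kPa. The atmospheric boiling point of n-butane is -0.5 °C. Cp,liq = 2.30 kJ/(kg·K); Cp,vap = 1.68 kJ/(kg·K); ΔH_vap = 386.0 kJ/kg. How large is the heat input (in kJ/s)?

Q = 2700 kJ/s

liquid -49.5→-0.5 °C: 112.7 kJ/kg
vaporisation at -0.5 °C: 386 kJ/kg
vapour -0.5→133 °C: 224.28 kJ/kg
Δh = 112.7 + 386 + 224.28 = 722.98 kJ/kg
Q = ṁ·Δh = 224.0 kg/min × 722.98 kJ/kg = 161950 kJ/min
|Q| = 2699.1 kW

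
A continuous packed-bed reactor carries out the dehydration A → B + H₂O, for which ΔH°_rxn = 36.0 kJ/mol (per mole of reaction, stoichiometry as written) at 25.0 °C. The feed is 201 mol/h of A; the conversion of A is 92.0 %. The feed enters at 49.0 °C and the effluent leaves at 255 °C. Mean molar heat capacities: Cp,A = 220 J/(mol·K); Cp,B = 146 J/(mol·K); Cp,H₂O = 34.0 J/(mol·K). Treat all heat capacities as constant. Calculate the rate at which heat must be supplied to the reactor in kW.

Q_in = 3.91 kW

Extent of reaction ξ = 0.920 × 201 = 184.92 mol/h
Reaction term: ξ·ΔH°_rxn = 184.92 × 36.0 = 6657.1 kJ/h
Sensible, feed 49.0→25 °C: -1061.3 kJ/h
Outlet flows (mol/h): A 16.08, B 184.92, H₂O 184.92
Sensible, products 25→255 °C: 8469.3 kJ/h
Q = ΔH = 14065 kJ/h = 3.907 kW
Heat supplied = 3.907 kW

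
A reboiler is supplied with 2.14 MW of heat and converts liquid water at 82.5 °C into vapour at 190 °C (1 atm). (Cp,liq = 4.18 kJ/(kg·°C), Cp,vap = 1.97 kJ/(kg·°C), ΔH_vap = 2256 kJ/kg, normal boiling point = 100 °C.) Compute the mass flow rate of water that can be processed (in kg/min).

Δh = 4.18×(100−82.5) + 2256 + 1.97×(190−100) = 2506.5 kJ/kg
Q = 2.14 MW = 2140 kJ/s = 128400 kJ/min
ṁ = Q/Δh = 128400 / 2506.5 = 51.228 kg/min

ṁ = 51.2 kg/min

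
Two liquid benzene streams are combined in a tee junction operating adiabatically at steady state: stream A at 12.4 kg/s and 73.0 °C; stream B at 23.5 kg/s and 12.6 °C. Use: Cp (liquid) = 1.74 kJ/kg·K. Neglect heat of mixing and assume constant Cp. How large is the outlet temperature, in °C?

Energy balance with Q = 0: Σ ṁᵢCp,ᵢ(T_out − Tᵢ) = 0
Σ ṁᵢCp,ᵢTᵢ = 12.4×1.74×73.0 + 23.5×1.74×12.6 = 2090.3
Σ ṁᵢCp,ᵢ = 12.4×1.74 + 23.5×1.74 = 62.466
T_out = 2090.3 / 62.466 = 33.462 °C

T_out = 33.5 °C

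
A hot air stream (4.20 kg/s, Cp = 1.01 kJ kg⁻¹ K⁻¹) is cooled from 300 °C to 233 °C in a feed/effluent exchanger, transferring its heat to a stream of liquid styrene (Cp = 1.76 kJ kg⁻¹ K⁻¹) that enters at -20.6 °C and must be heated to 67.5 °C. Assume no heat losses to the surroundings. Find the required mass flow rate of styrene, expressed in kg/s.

ṁ_c = 1.83 kg/s

Heat released by hot stream: Q = 4.20 × 1.01 × (300 − 233) = 284.21 kJ/s
Energy balance on cold side (adiabatic exchanger): Q = ṁ_c·Cp_c·(T_c,out − T_c,in)
ṁ_c = 284.21 / [1.76 × (67.5 − -20.6)] = 1.833 kg/s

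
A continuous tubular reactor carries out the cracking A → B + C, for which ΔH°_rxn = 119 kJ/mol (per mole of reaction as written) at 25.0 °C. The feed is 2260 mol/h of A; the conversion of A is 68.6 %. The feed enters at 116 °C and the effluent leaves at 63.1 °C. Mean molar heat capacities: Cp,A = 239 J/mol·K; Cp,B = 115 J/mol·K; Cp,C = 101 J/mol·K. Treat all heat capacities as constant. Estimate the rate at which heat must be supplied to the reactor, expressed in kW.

Q_in = 42.9 kW

Extent of reaction ξ = 0.686 × 2260 = 1550.4 mol/h
Reaction term: ξ·ΔH°_rxn = 1550.4 × 119 = 184490 kJ/h
Sensible, feed 116→25 °C: -49153 kJ/h
Outlet flows (mol/h): A 709.64, B 1550.4, C 1550.4
Sensible, products 25→63.1 °C: 19221 kJ/h
Q = ΔH = 154560 kJ/h = 42.934 kW
Heat supplied = 42.934 kW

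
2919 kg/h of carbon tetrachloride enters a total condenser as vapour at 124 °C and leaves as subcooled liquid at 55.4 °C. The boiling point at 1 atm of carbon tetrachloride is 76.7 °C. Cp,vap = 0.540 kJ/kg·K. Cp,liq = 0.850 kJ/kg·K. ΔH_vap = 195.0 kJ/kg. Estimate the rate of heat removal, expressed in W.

vapour 124→76.7 °C: -25.542 kJ/kg
condensation at 76.7 °C: -195 kJ/kg
liquid 76.7→55.4 °C: -18.105 kJ/kg
Δh = -25.542 + -195 + -18.105 = -238.65 kJ/kg
Q = ṁ·Δh = 2919 kg/h × -238.65 kJ/kg = -696610 kJ/h
|Q| = 193.5 kW = 193500 W

Q_c = 194000 W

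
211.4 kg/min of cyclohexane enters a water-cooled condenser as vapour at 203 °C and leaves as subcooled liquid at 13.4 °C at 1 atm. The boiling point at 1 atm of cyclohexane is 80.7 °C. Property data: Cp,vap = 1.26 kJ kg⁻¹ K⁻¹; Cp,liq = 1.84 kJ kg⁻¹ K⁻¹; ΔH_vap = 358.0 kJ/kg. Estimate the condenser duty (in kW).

vapour 203→80.7 °C: -154.1 kJ/kg
condensation at 80.7 °C: -358 kJ/kg
liquid 80.7→13.4 °C: -123.83 kJ/kg
Δh = -154.1 + -358 + -123.83 = -635.93 kJ/kg
Q = ṁ·Δh = 211.4 kg/min × -635.93 kJ/kg = -134440 kJ/min
|Q| = 2240.6 kW

Q_c = 2240 kW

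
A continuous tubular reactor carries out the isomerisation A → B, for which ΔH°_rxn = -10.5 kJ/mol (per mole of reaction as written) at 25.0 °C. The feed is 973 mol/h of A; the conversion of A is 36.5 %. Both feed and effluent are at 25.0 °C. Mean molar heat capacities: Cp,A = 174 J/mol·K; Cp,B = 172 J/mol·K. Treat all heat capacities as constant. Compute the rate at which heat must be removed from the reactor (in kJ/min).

Extent of reaction ξ = 0.365 × 973 = 355.14 mol/h
Reaction term: ξ·ΔH°_rxn = 355.14 × -10.5 = -3729 kJ/h
Q = ΔH = -3729 kJ/h = -1.0358 kW
Heat removed = 62.15 kJ/min

Q_out = 62.2 kJ/min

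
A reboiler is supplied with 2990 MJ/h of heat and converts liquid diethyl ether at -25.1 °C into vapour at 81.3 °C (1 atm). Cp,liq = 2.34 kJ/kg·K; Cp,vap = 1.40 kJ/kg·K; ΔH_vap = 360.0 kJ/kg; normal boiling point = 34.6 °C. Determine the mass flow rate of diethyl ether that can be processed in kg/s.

ṁ = 1.47 kg/s

Δh = 2.34×(34.6−-25.1) + 360.0 + 1.40×(81.3−34.6) = 565.08 kJ/kg
Q = 2990 MJ/h = 830.56 kJ/s = 830.56 kJ/s
ṁ = Q/Δh = 830.56 / 565.08 = 1.4698 kg/s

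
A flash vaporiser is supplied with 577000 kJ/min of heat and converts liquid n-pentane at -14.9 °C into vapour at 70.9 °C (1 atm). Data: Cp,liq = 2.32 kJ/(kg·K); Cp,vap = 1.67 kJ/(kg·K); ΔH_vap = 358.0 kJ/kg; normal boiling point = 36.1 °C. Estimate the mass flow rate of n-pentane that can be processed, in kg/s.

Δh = 2.32×(36.1−-14.9) + 358.0 + 1.67×(70.9−36.1) = 534.44 kJ/kg
Q = 577000 kJ/min = 9616.7 kJ/s = 9616.7 kJ/s
ṁ = Q/Δh = 9616.7 / 534.44 = 17.994 kg/s

ṁ = 18.0 kg/s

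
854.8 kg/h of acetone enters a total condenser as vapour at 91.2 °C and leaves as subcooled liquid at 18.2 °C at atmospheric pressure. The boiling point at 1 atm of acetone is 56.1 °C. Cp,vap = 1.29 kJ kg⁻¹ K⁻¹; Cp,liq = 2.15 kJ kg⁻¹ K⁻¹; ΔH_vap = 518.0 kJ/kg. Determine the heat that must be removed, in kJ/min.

vapour 91.2→56.1 °C: -45.279 kJ/kg
condensation at 56.1 °C: -518 kJ/kg
liquid 56.1→18.2 °C: -81.485 kJ/kg
Δh = -45.279 + -518 + -81.485 = -644.76 kJ/kg
Q = ṁ·Δh = 854.8 kg/h × -644.76 kJ/kg = -551140 kJ/h
|Q| = 153.1 kW = 9185.7 kJ/min

Q_c = 9190 kJ/min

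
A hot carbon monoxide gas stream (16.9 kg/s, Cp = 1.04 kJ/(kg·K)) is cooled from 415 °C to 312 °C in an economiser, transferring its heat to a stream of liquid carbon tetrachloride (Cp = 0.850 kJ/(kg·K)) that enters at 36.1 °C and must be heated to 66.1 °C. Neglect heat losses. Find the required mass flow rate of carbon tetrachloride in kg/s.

ṁ_c = 71.0 kg/s

Heat released by hot stream: Q = 16.9 × 1.04 × (415 − 312) = 1810.3 kJ/s
Energy balance on cold side (adiabatic exchanger): Q = ṁ_c·Cp_c·(T_c,out − T_c,in)
ṁ_c = 1810.3 / [0.850 × (66.1 − 36.1)] = 70.993 kg/s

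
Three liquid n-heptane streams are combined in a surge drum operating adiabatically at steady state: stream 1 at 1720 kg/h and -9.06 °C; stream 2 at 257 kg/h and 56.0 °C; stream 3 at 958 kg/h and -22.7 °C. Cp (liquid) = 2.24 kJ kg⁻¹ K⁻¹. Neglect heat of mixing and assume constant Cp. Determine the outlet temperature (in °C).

T_out = -7.82 °C

No heat crosses the boundary, so H_out = H_in.
T_out = Σ ṁᵢCp,ᵢTᵢ / Σ ṁᵢCp,ᵢ
      = -51381 / 6574.4 = -7.8153 °C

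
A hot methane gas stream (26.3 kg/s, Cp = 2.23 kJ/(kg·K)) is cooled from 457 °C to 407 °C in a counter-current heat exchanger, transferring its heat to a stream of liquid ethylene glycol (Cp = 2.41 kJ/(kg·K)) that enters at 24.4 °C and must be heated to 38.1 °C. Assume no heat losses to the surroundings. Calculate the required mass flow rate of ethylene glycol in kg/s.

Heat released by hot stream: Q = 26.3 × 2.23 × (457 − 407) = 2932.4 kJ/s
Energy balance on cold side (adiabatic exchanger): Q = ṁ_c·Cp_c·(T_c,out − T_c,in)
ṁ_c = 2932.4 / [2.41 × (38.1 − 24.4)] = 88.816 kg/s

ṁ_c = 88.8 kg/s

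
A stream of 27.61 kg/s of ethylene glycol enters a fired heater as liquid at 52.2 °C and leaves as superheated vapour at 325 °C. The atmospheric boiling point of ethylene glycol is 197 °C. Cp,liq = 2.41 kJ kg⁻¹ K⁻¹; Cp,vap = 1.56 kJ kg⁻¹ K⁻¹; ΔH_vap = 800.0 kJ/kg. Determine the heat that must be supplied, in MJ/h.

liquid 52.2→197 °C: 348.97 kJ/kg
vaporisation at 197 °C: 800 kJ/kg
vapour 197→325 °C: 199.68 kJ/kg
Δh = 348.97 + 800 + 199.68 = 1348.6 kJ/kg
Q = ṁ·Δh = 27.61 kg/s × 1348.6 kJ/kg = 37236 kJ/s
|Q| = 37236 kW = 134050 MJ/h

Q = 134000 MJ/h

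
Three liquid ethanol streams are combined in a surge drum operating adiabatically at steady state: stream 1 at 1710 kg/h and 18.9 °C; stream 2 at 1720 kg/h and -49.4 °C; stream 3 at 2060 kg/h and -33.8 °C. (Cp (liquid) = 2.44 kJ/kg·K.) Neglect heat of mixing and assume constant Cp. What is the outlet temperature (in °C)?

Adiabatic, steady state ⇒ Σ ṁᵢCp,ᵢ(T_out − Tᵢ) = 0
T_out = Σ ṁᵢCp,ᵢTᵢ / Σ ṁᵢCp,ᵢ
      = -298360 / 13396 = -22.273 °C

T_out = -22.3 °C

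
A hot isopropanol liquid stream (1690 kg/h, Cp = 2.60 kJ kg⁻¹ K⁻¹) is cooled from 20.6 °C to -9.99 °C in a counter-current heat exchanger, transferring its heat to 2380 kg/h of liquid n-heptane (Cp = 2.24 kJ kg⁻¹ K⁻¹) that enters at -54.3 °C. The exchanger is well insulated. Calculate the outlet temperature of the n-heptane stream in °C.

T_c,out = -29.1 °C

Heat released by hot stream: Q = 1690 × 2.60 × (20.6 − -9.99) = 134410 kJ/h
Energy balance on cold side (adiabatic exchanger): Q = ṁ_c·Cp_c·(T_c,out − T_c,in)
T_c,out = -54.3 + 134410/(2380 × 2.24) = -29.088 °C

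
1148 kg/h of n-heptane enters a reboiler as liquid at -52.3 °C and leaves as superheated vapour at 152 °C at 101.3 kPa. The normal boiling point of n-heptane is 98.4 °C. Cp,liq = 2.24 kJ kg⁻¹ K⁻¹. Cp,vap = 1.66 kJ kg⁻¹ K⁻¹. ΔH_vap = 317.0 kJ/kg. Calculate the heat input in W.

Q = 237000 W

liquid -52.3→98.4 °C: 337.57 kJ/kg
vaporisation at 98.4 °C: 317 kJ/kg
vapour 98.4→152 °C: 88.976 kJ/kg
Δh = 337.57 + 317 + 88.976 = 743.54 kJ/kg
Q = ṁ·Δh = 1148 kg/h × 743.54 kJ/kg = 853590 kJ/h
|Q| = 237.11 kW = 237110 W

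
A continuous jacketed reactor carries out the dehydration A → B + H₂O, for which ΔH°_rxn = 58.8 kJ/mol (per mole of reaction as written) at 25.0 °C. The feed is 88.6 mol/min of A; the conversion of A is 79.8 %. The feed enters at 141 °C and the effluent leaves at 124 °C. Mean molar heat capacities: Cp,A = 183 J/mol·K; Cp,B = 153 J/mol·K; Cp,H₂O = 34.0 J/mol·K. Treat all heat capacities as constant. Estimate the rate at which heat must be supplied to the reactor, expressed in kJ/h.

Q_in = 235000 kJ/h

Extent of reaction ξ = 0.798 × 88.6 = 70.703 mol/min
Reaction term: ξ·ΔH°_rxn = 70.703 × 58.8 = 4157.3 kJ/min
Sensible, feed 141→25 °C: -1880.8 kJ/min
Outlet flows (mol/min): A 17.897, B 70.703, H₂O 70.703
Sensible, products 25→124 °C: 1633.2 kJ/min
Q = ΔH = 3909.7 kJ/min = 65.161 kW
Heat supplied = 234580 kJ/h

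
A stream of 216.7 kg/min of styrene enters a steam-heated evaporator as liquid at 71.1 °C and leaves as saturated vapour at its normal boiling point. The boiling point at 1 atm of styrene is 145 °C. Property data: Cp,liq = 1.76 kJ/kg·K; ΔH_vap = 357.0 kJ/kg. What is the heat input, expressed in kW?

Q = 1760 kW

liquid 71.1→145 °C: 130.06 kJ/kg
vaporisation at 145 °C: 357 kJ/kg
Δh = 130.06 + 357 = 487.06 kJ/kg
Q = ṁ·Δh = 216.7 kg/min × 487.06 kJ/kg = 105550 kJ/min
|Q| = 1759.1 kW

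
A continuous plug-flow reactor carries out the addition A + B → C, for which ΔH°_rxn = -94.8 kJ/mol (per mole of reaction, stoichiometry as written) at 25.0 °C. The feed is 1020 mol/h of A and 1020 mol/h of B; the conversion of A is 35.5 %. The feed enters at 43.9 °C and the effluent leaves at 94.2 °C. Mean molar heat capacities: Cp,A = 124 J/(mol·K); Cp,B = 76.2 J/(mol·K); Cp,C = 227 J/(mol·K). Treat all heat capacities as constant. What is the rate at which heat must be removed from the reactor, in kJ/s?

Extent of reaction ξ = 0.355 × 1020 = 362.1 mol/h
Reaction term: ξ·ΔH°_rxn = 362.1 × -94.8 = -34327 kJ/h
Sensible, feed 43.9→25 °C: -3859.5 kJ/h
Outlet flows (mol/h): A 657.9, B 657.9, C 362.1
Sensible, products 25→94.2 °C: 14802 kJ/h
Q = ΔH = -23384 kJ/h = -6.4956 kW
Heat removed = 6.4956 kJ/s

Q_out = 6.50 kJ/s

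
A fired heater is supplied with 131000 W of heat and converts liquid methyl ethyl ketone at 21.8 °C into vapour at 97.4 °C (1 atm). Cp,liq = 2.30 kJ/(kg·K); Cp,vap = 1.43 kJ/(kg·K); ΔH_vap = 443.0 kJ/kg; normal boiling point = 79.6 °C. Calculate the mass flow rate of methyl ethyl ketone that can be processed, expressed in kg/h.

ṁ = 784 kg/h

Δh = 2.30×(79.6−21.8) + 443.0 + 1.43×(97.4−79.6) = 601.39 kJ/kg
Q = 131000 W = 131 kJ/s = 471600 kJ/h
ṁ = Q/Δh = 471600 / 601.39 = 784.18 kg/h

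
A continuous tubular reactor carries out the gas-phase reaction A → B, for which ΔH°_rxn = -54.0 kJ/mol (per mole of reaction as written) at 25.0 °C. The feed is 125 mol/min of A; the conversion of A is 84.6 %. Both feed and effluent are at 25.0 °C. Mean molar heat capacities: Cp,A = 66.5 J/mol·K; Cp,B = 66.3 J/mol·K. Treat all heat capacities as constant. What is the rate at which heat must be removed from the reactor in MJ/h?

Extent of reaction ξ = 0.846 × 125 = 105.75 mol/min
Reaction term: ξ·ΔH°_rxn = 105.75 × -54.0 = -5710.5 kJ/min
Q = ΔH = -5710.5 kJ/min = -95.175 kW
Heat removed = 342.63 MJ/h

Q_out = 343 MJ/h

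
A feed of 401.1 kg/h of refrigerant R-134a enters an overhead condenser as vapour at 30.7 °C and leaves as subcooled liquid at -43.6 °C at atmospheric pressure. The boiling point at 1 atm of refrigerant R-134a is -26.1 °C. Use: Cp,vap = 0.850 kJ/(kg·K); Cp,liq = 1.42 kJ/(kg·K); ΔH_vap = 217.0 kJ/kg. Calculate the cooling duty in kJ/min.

Q_c = 1940 kJ/min

vapour 30.7→-26.1 °C: -48.28 kJ/kg
condensation at -26.1 °C: -217 kJ/kg
liquid -26.1→-43.6 °C: -24.85 kJ/kg
Δh = -48.28 + -217 + -24.85 = -290.13 kJ/kg
Q = ṁ·Δh = 401.1 kg/h × -290.13 kJ/kg = -116370 kJ/h
|Q| = 32.325 kW = 1939.5 kJ/min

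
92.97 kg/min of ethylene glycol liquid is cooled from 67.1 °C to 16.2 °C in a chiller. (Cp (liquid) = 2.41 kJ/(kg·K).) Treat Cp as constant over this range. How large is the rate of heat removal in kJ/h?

Q_c = 684000 kJ/h

Q = ṁ·Cp·ΔT = 92.97 × 2.41 × (16.2 − 67.1) = -11405 kJ/min
Converting: 11405 / 60 s = 190.08 kW
Cooling duty = 684270 kJ/h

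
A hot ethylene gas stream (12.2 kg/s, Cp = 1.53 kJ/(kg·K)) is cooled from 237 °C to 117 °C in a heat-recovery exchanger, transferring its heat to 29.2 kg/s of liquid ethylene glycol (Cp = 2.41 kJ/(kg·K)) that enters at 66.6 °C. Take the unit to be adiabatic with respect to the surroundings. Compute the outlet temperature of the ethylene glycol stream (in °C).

T_c,out = 98.4 °C

Heat released by hot stream: Q = 12.2 × 1.53 × (237 − 117) = 2239.9 kJ/s
Energy balance on cold side (adiabatic exchanger): Q = ṁ_c·Cp_c·(T_c,out − T_c,in)
T_c,out = 66.6 + 2239.9/(29.2 × 2.41) = 98.43 °C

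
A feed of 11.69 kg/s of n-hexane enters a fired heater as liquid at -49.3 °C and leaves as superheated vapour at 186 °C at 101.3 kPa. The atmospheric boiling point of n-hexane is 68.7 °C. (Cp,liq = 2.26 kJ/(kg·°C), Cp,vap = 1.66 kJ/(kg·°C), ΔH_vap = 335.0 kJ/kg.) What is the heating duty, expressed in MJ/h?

liquid -49.3→68.7 °C: 266.68 kJ/kg
vaporisation at 68.7 °C: 335 kJ/kg
vapour 68.7→186 °C: 194.72 kJ/kg
Δh = 266.68 + 335 + 194.72 = 796.4 kJ/kg
Q = ṁ·Δh = 11.69 kg/s × 796.4 kJ/kg = 9309.9 kJ/s
|Q| = 9309.9 kW = 33516 MJ/h

Q = 33500 MJ/h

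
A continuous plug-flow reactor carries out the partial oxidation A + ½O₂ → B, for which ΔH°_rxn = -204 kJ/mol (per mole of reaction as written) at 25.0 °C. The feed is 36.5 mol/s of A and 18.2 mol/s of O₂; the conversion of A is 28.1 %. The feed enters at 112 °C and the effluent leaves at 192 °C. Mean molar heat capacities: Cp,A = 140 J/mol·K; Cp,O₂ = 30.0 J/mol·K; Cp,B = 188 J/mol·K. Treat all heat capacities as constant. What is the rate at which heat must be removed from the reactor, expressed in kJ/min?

Extent of reaction ξ = 0.281 × 36.5 = 10.257 mol/s
Reaction term: ξ·ΔH°_rxn = 10.257 × -204 = -2092.3 kJ/s
Sensible, feed 112→25 °C: -492.07 kJ/s
Outlet flows (mol/s): A 26.243, O₂ 13.072, B 10.257
Sensible, products 25→192 °C: 1001.1 kJ/s
Q = ΔH = -1583.3 kJ/s = -1583.3 kW
Heat removed = 94999 kJ/min

Q_out = 95000 kJ/min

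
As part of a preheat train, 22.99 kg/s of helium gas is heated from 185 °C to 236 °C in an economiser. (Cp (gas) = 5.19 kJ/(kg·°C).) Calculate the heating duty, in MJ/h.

Q = ṁ·Cp·ΔT = 22.99 × 5.19 × (236 − 185) = 6085.2 kJ/s
Heating duty = 21907 MJ/h

Q = 21900 MJ/h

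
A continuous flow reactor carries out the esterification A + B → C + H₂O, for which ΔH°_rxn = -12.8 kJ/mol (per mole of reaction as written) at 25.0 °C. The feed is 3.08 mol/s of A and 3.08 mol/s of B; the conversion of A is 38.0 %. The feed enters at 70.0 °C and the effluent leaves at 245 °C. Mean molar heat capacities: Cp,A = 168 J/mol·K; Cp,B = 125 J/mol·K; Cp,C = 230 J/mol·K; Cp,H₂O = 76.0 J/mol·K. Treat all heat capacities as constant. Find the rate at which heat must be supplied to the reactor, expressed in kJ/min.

Extent of reaction ξ = 0.380 × 3.08 = 1.1704 mol/s
Reaction term: ξ·ΔH°_rxn = 1.1704 × -12.8 = -14.981 kJ/s
Sensible, feed 70.0→25 °C: -40.61 kJ/s
Outlet flows (mol/s): A 1.9096, B 1.9096, C 1.1704, H₂O 1.1704
Sensible, products 25→245 °C: 201.88 kJ/s
Q = ΔH = 146.29 kJ/s = 146.29 kW
Heat supplied = 8777.6 kJ/min

Q_in = 8780 kJ/min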